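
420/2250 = 14/75 = 0.19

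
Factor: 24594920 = 2^3 * 5^1*  7^1*17^1*5167^1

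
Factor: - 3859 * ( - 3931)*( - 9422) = -142929186638 = -  2^1*7^1*17^1*227^1*673^1*3931^1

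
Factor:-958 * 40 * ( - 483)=2^4*3^1 * 5^1*7^1 * 23^1*479^1= 18508560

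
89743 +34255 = 123998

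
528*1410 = 744480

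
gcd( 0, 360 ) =360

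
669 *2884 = 1929396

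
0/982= 0 = 0.00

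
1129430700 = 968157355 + 161273345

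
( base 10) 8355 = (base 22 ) H5H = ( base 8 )20243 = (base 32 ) 853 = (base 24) ec3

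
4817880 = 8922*540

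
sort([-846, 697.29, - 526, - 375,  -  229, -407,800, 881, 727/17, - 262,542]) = [ - 846,-526,  -  407, - 375, - 262,  -  229, 727/17,542,697.29, 800,881]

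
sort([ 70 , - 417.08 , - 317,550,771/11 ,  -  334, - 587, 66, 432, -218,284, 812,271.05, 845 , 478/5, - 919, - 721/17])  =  [ - 919, - 587, - 417.08, - 334, - 317, - 218 ,-721/17, 66, 70 , 771/11,478/5, 271.05,284, 432, 550, 812, 845]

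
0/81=0 = 0.00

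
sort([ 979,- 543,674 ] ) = [ - 543, 674,979 ]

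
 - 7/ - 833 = 1/119 =0.01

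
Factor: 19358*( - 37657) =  - 728964206=- 2^1*9679^1*37657^1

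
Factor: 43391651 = 43391651^1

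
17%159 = 17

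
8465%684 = 257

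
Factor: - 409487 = -13^2*2423^1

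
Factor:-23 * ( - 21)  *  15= 3^2*5^1*7^1*23^1 =7245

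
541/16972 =541/16972 = 0.03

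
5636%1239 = 680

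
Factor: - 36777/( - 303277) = 69/569=3^1*23^1* 569^(-1) 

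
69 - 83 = -14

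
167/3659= 167/3659=0.05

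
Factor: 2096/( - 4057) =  - 2^4*131^1* 4057^( - 1) 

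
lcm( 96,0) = 0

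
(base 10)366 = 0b101101110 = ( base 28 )d2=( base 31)BP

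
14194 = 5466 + 8728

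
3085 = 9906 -6821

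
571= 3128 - 2557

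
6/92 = 3/46 = 0.07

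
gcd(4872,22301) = 29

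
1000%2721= 1000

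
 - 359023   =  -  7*51289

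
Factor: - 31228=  - 2^2*37^1*211^1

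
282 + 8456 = 8738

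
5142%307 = 230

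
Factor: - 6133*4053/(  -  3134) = 24857049/3134 = 2^( - 1 )  *  3^1*7^1*193^1*1567^(-1) * 6133^1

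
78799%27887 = 23025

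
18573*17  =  315741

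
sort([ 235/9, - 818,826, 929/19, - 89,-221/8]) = [ -818, - 89, - 221/8, 235/9, 929/19, 826] 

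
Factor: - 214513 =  - 13^1*29^1*569^1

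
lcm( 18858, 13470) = 94290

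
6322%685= 157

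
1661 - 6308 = -4647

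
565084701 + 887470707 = 1452555408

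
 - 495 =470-965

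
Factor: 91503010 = 2^1*5^1*17^1 * 31^1*97^1*179^1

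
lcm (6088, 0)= 0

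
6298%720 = 538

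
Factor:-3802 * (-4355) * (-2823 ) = - 46742415330 = - 2^1*3^1*5^1 * 13^1*67^1 * 941^1*1901^1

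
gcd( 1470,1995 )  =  105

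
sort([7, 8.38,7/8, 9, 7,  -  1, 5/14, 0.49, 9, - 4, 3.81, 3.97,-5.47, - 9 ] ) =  [ - 9, - 5.47, - 4,-1, 5/14 , 0.49,7/8, 3.81, 3.97, 7,7,8.38,9, 9 ]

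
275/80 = 3 + 7/16 = 3.44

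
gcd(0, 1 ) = 1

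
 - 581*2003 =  - 1163743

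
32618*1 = 32618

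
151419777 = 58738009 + 92681768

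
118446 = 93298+25148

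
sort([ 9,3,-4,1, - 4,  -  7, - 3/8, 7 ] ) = [  -  7 , - 4, - 4, - 3/8,1, 3,7, 9] 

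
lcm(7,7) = 7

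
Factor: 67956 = 2^2*3^1*7^1*809^1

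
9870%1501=864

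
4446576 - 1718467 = 2728109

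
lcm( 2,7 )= 14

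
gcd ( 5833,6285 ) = 1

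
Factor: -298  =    -  2^1* 149^1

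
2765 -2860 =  - 95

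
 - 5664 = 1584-7248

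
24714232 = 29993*824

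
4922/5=984 + 2/5  =  984.40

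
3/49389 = 1/16463 = 0.00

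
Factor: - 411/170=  - 2^( - 1)*3^1*5^(- 1 )*17^( - 1 )*137^1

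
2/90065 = 2/90065 = 0.00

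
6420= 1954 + 4466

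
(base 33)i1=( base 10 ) 595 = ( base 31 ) J6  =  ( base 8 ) 1123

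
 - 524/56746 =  - 1 + 28111/28373 = - 0.01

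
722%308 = 106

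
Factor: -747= - 3^2*83^1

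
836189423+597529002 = 1433718425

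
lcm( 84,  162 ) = 2268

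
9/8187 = 3/2729 = 0.00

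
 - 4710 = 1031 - 5741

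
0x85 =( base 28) 4l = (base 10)133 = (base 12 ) B1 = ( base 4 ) 2011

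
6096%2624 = 848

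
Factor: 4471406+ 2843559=5^1*7^2 * 73^1*409^1 = 7314965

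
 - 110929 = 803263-914192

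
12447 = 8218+4229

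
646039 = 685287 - 39248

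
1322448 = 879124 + 443324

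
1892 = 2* 946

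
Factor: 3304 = 2^3*7^1*59^1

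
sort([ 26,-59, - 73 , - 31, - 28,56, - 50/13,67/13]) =[ - 73, - 59, - 31, -28, - 50/13,67/13,26,56 ] 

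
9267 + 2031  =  11298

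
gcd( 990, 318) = 6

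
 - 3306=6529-9835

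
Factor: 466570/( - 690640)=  -481/712 = - 2^(-3)*13^1*37^1*89^( - 1 ) 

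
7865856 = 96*81936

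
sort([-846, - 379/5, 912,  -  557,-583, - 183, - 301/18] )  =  [  -  846, - 583, - 557,- 183, - 379/5, - 301/18, 912] 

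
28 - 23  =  5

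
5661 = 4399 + 1262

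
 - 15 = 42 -57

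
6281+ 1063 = 7344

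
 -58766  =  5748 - 64514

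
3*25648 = 76944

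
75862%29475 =16912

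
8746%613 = 164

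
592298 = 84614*7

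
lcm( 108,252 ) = 756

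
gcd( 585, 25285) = 65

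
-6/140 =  - 1+67/70 = - 0.04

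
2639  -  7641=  - 5002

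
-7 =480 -487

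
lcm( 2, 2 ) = 2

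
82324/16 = 20581/4 = 5145.25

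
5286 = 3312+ 1974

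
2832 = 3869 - 1037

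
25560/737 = 34+502/737  =  34.68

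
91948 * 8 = 735584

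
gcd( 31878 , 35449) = 1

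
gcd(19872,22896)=432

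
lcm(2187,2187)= 2187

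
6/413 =6/413 = 0.01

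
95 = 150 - 55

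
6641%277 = 270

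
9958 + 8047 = 18005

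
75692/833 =75692/833=90.87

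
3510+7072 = 10582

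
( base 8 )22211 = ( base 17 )1f63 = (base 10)9353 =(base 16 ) 2489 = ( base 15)2b88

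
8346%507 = 234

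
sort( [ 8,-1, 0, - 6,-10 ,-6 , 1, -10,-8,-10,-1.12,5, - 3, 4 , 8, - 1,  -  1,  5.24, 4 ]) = [ - 10,-10,-10, - 8, - 6,-6, -3, - 1.12, - 1,  -  1, - 1,0,1,4, 4, 5 , 5.24, 8, 8] 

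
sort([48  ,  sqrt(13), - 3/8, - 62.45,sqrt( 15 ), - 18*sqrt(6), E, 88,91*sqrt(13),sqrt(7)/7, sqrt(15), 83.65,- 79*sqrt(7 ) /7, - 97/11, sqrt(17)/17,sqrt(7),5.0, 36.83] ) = [-62.45, - 18*sqrt(6),-79*sqrt(7) /7, - 97/11, - 3/8,sqrt(17)/17,sqrt(7 )/7,  sqrt(7), E,sqrt( 13),sqrt(15),sqrt(15), 5.0,36.83 , 48, 83.65, 88, 91*sqrt( 13) ]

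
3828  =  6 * 638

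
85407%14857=11122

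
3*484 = 1452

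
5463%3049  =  2414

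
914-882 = 32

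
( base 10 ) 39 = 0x27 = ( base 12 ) 33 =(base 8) 47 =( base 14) 2b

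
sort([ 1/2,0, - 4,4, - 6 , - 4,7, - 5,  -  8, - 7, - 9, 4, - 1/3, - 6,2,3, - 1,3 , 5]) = [ - 9, - 8, - 7, - 6, - 6,-5, - 4, - 4, - 1,-1/3, 0,1/2, 2,3,3, 4,4,5, 7]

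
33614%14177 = 5260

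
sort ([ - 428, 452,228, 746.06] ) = [ - 428, 228, 452,746.06] 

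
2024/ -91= -2024/91 = - 22.24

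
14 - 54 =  - 40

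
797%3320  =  797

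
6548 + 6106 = 12654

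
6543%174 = 105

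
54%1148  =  54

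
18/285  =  6/95 = 0.06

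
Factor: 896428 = 2^2 * 13^1*17239^1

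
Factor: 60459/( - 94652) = -2^(  -  2)*3^1 * 7^1*2879^1 * 23663^ ( - 1)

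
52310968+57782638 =110093606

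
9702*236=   2289672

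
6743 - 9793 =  - 3050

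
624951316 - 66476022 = 558475294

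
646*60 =38760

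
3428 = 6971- 3543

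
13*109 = 1417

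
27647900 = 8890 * 3110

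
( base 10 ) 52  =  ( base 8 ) 64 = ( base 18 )2G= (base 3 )1221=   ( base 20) 2C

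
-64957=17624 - 82581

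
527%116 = 63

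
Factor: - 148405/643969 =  - 5^1*67^1 * 443^1* 643969^( - 1)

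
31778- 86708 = - 54930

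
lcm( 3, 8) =24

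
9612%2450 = 2262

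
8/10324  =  2/2581=0.00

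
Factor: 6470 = 2^1 *5^1* 647^1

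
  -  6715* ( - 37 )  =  248455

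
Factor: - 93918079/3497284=-2^(-2 )*7^(-1 )*29^( - 1)*47^1*59^ (-1)*73^ (-1)*1998257^1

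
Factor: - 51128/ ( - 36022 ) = 44/31 = 2^2*11^1*31^( - 1) 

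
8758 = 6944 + 1814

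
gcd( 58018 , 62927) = 1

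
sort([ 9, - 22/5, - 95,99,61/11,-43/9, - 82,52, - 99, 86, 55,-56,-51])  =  [-99,-95, -82,-56,-51,-43/9,-22/5, 61/11, 9, 52 , 55 , 86 , 99 ]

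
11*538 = 5918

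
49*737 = 36113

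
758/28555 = 758/28555 = 0.03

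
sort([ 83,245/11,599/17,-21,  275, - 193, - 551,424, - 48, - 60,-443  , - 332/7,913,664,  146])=[ - 551,- 443 , - 193, - 60, - 48,  -  332/7, - 21,245/11, 599/17 , 83,146, 275,424, 664,913]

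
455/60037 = 455/60037 = 0.01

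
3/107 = 3/107 = 0.03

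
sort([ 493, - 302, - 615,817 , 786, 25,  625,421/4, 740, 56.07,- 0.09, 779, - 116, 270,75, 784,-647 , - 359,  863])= [-647 , - 615, - 359 , - 302,- 116, - 0.09,25, 56.07, 75 , 421/4,  270, 493,625, 740,779 , 784, 786,  817,863]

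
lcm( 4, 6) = 12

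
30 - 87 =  - 57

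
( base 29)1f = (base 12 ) 38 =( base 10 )44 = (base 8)54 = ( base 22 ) 20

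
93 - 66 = 27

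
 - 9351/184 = -51 + 33/184 = -  50.82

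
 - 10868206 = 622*( - 17473 )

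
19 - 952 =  - 933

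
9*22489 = 202401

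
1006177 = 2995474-1989297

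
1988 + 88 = 2076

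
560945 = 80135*7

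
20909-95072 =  - 74163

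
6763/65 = 104 + 3/65 = 104.05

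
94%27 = 13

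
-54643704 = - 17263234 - 37380470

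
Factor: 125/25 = 5=5^1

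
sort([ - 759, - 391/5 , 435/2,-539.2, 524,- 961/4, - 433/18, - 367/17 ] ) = [ - 759, - 539.2 ,-961/4, - 391/5, - 433/18, - 367/17,435/2,524]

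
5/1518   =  5/1518 = 0.00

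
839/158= 839/158= 5.31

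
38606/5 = 7721 + 1/5 =7721.20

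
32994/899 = 32994/899 = 36.70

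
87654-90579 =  - 2925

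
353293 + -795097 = -441804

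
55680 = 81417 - 25737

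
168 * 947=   159096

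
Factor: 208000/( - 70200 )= - 80/27 =-  2^4* 3^( - 3 )*5^1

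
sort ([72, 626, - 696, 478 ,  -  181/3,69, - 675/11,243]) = [ - 696, - 675/11, - 181/3, 69,72, 243,478, 626]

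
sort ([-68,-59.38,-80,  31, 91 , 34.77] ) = [ - 80, - 68,-59.38, 31, 34.77,91] 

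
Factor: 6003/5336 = 2^(  -  3)*3^2  =  9/8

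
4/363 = 4/363 = 0.01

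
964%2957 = 964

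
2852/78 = 1426/39=   36.56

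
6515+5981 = 12496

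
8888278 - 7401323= 1486955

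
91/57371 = 91/57371  =  0.00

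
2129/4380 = 2129/4380 = 0.49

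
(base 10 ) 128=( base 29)4C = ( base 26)4o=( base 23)5d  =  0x80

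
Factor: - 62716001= -47^1*229^1 *5827^1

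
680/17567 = 680/17567 = 0.04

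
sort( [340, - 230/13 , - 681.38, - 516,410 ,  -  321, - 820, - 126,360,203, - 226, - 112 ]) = [  -  820, - 681.38,-516, - 321,-226, - 126, - 112,  -  230/13,203 , 340, 360  ,  410 ]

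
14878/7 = 2125 + 3/7 = 2125.43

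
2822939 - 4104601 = - 1281662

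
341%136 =69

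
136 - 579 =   -  443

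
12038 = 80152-68114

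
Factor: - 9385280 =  - 2^6*5^1*139^1 * 211^1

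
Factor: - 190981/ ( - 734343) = 3^(-1)*7^1*27283^1*244781^ ( - 1)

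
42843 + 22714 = 65557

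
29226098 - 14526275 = 14699823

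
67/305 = 67/305 = 0.22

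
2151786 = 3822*563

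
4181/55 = 76 + 1/55 = 76.02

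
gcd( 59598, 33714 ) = 18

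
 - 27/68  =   - 1 + 41/68 = - 0.40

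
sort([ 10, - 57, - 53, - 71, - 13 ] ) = [ - 71, - 57, - 53, - 13,10 ] 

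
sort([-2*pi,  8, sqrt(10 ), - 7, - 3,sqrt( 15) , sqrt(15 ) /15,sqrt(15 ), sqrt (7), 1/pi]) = [ - 7,  -  2*pi, - 3, sqrt(15)/15,1/pi, sqrt( 7 ), sqrt( 10 ) , sqrt(15 ),  sqrt( 15),8] 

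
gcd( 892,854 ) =2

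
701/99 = 701/99 = 7.08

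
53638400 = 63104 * 850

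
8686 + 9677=18363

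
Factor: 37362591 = 3^2*7^1 * 277^1*2141^1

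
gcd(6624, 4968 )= 1656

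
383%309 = 74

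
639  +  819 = 1458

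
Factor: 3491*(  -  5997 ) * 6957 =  - 145648461339  =  -3^3*773^1*1999^1*3491^1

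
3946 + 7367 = 11313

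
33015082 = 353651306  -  320636224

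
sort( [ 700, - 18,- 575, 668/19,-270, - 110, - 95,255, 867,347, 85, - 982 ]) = [ - 982, - 575 , - 270,-110, - 95, - 18, 668/19,85, 255, 347, 700, 867 ] 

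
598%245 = 108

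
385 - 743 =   -  358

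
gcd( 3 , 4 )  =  1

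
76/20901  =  76/20901 = 0.00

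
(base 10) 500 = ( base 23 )LH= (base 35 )ea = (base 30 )gk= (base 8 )764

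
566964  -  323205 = 243759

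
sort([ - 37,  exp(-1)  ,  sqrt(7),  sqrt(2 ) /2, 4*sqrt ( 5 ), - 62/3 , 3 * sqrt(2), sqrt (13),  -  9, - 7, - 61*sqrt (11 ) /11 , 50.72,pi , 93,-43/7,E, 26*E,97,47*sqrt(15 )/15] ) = [ -37, - 62/3 , - 61*sqrt(11 ) /11,  -  9, - 7, - 43/7, exp( - 1),sqrt(2)/2, sqrt(7 ),  E,pi , sqrt( 13), 3*sqrt(2) , 4*sqrt(5 ),47*sqrt( 15 )/15, 50.72,  26*E , 93,97 ]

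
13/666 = 13/666 = 0.02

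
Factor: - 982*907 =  - 2^1*491^1*907^1 = - 890674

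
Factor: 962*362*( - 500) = -2^4 * 5^3*13^1*  37^1*181^1  =  - 174122000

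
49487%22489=4509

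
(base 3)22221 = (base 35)6V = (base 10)241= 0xF1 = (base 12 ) 181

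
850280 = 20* 42514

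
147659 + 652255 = 799914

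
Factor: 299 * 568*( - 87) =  - 14775384 = - 2^3*3^1*13^1*23^1*29^1*71^1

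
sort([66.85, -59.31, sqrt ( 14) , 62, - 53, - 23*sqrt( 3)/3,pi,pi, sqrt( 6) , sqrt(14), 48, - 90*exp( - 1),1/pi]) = [ - 59.31, - 53, - 90*exp( -1), - 23 *sqrt( 3 ) /3,  1/pi,sqrt( 6 ),pi,pi, sqrt( 14), sqrt(14 ), 48 , 62  ,  66.85]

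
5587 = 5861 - 274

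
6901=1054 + 5847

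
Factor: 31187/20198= 2^(- 1) * 13^1 * 2399^1 * 10099^( - 1) 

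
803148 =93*8636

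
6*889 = 5334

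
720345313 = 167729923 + 552615390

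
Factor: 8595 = 3^2*5^1*191^1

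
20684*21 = 434364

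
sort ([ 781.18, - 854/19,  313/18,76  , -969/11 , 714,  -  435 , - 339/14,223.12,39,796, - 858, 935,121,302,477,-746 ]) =[-858, - 746,  -  435, - 969/11, - 854/19,  -  339/14, 313/18, 39,76,121,223.12,302,477,714,781.18,796 , 935 ]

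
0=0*258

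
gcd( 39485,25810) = 5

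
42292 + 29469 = 71761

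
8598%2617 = 747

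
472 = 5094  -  4622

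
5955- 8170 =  - 2215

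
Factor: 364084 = 2^2*7^1*13003^1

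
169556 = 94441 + 75115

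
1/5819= 1/5819 = 0.00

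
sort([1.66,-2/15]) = [ -2/15,1.66]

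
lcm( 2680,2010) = 8040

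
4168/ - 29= -144  +  8/29 =- 143.72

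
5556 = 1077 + 4479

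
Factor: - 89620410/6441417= -2^1*3^( - 2)*5^1*11^1*59^1*61^(- 1)*  3911^( - 1)*4603^1 =-29873470/2147139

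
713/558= 1 + 5/18 = 1.28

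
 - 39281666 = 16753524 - 56035190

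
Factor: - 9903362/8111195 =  - 2^1*5^( - 1)*7^1*19^(-1)* 85381^( - 1)*707383^1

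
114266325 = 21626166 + 92640159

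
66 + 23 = 89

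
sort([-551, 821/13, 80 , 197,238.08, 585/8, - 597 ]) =[ - 597,- 551,821/13, 585/8,80,197,238.08 ]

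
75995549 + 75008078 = 151003627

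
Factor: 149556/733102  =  2^1 * 3^1*11^2*23^(-1)*103^1*15937^(-1)=   74778/366551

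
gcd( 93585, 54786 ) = 3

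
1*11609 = 11609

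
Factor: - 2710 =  - 2^1*5^1*271^1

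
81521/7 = 11645 + 6/7  =  11645.86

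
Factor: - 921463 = -921463^1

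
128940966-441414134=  - 312473168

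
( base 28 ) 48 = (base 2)1111000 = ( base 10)120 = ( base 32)3O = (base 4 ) 1320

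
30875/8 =3859 + 3/8 = 3859.38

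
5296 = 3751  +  1545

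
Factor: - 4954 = -2^1*2477^1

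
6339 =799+5540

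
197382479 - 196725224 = 657255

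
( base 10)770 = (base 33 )NB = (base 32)o2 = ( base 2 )1100000010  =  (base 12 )542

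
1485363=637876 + 847487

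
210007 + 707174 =917181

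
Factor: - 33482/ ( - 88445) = 2^1*5^( - 1)*7^(  -  2)*19^(-2)*16741^1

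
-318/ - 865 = 318/865 = 0.37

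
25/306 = 25/306 = 0.08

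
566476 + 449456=1015932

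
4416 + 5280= 9696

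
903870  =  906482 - 2612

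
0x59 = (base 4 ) 1121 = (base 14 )65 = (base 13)6B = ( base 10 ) 89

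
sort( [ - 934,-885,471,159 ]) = [ - 934, - 885, 159, 471 ] 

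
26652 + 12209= 38861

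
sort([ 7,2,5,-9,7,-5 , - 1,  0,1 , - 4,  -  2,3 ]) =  [ - 9, - 5, - 4, - 2 , - 1,0, 1,2, 3,5,7 , 7] 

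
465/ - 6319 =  - 1 + 5854/6319 = -0.07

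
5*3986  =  19930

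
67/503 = 67/503 = 0.13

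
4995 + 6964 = 11959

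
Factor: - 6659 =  - 6659^1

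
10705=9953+752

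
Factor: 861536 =2^5*13^1*19^1*109^1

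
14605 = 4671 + 9934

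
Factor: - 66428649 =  - 3^2*7^1*1054423^1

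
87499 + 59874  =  147373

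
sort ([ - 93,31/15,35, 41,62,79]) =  [ - 93,31/15 , 35, 41,62, 79]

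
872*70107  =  61133304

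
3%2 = 1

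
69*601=41469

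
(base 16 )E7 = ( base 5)1411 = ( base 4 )3213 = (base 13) 14A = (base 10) 231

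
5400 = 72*75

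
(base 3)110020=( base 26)ci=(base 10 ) 330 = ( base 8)512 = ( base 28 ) BM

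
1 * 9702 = 9702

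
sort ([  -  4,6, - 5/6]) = [ - 4 ,-5/6,6] 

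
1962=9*218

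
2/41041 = 2/41041 =0.00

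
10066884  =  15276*659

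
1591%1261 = 330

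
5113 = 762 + 4351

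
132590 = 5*26518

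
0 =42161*0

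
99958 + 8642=108600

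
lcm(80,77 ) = 6160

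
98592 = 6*16432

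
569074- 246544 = 322530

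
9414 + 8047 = 17461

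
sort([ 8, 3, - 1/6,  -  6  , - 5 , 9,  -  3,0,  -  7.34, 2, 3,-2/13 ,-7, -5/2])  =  [ - 7.34, - 7, - 6,-5, - 3 ,-5/2, - 1/6  ,-2/13,0 , 2,3,3,8 , 9 ] 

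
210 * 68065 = 14293650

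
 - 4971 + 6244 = 1273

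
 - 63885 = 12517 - 76402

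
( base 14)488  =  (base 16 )388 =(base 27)16d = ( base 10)904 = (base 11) 752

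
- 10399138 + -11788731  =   - 22187869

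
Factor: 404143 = 277^1*1459^1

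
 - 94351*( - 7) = 660457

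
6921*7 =48447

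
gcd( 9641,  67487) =9641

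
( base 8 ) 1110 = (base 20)194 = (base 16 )248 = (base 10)584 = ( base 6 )2412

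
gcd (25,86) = 1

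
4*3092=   12368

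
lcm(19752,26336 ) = 79008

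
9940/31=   320 + 20/31 = 320.65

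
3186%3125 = 61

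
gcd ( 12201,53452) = 581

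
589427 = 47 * 12541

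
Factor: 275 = 5^2*11^1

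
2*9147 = 18294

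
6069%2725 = 619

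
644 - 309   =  335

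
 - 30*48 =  - 1440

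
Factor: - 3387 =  - 3^1*1129^1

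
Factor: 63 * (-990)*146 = - 2^2*3^4*5^1 * 7^1*11^1*73^1 = - 9106020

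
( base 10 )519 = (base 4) 20013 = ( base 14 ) 291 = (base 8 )1007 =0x207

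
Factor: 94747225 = 5^2*3789889^1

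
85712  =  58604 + 27108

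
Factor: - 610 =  - 2^1*5^1* 61^1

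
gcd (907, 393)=1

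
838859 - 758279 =80580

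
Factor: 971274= 2^1*3^1*161879^1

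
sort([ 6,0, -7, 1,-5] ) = [  -  7, - 5, 0, 1 , 6] 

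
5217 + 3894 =9111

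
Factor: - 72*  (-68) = 4896 = 2^5*3^2*17^1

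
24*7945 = 190680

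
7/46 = 7/46 = 0.15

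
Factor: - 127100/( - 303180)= 3^( - 1)*5^1*41^1*163^(-1)  =  205/489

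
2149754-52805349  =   - 50655595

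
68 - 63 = 5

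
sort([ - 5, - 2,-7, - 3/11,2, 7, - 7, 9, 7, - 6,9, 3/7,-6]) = [ - 7,  -  7,  -  6, - 6, - 5, - 2,-3/11 , 3/7, 2, 7, 7,9,9]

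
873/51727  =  873/51727= 0.02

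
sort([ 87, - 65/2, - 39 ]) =[-39, - 65/2, 87]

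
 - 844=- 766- 78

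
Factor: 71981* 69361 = 7^2 * 13^1*113^1*139^1*499^1 =4992674141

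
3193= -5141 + 8334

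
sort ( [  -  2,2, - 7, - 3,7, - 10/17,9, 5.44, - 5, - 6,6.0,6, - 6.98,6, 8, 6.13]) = [ -7, - 6.98, - 6, - 5 ,- 3, - 2, - 10/17, 2, 5.44, 6.0, 6,6, 6.13, 7,  8, 9 ]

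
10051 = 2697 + 7354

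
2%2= 0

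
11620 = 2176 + 9444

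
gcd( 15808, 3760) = 16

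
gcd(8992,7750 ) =2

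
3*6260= 18780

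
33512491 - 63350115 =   -  29837624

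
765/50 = 15+ 3/10 = 15.30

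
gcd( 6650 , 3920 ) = 70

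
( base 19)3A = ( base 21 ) 34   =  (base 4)1003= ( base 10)67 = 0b1000011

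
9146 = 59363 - 50217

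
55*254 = 13970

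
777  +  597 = 1374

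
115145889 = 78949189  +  36196700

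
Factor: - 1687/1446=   -  7/6 = -2^( - 1 )*3^(-1 )*7^1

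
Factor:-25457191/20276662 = -2^ ( - 1)*7^(-1 )*23^( - 1)*61^1*62971^(-1 )*417331^1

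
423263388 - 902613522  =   - 479350134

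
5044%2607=2437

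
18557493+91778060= 110335553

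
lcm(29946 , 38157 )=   2365734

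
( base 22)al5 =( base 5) 132212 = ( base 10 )5307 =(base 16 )14bb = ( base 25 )8c7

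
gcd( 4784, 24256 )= 16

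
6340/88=72+1/22 = 72.05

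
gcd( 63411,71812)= 1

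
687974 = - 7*( - 98282)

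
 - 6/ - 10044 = 1/1674 = 0.00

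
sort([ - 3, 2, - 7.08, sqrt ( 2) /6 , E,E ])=[ - 7.08, - 3,sqrt(2)/6,  2, E, E] 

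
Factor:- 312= -2^3*3^1* 13^1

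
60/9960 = 1/166 = 0.01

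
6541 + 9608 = 16149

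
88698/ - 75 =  - 1183 + 9/25 = - 1182.64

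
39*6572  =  256308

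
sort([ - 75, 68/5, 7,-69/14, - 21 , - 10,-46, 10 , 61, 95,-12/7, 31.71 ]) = [  -  75  , - 46,  -  21, -10, - 69/14,  -  12/7, 7, 10, 68/5, 31.71, 61,95]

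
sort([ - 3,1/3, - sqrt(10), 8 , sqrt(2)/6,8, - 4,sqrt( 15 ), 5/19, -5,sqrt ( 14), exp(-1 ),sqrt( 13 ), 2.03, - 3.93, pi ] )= [ - 5, - 4,  -  3.93,-sqrt( 10 ), - 3, sqrt( 2 ) /6, 5/19 , 1/3, exp(  -  1 ),  2.03,  pi, sqrt(13), sqrt ( 14 ),sqrt(15 ),  8, 8]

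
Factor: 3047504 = 2^4*79^1*2411^1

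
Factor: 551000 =2^3*5^3 * 19^1*29^1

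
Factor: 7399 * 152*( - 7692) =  -8650792416 = - 2^5*3^1*7^2 * 19^1 *151^1*641^1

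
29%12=5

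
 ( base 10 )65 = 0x41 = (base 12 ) 55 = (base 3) 2102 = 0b1000001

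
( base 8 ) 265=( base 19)9A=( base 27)6J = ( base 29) 67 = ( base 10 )181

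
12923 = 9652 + 3271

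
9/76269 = 3/25423 = 0.00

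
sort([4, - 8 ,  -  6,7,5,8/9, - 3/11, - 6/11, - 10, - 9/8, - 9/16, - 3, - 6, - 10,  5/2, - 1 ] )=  [-10,-10 , - 8, - 6, - 6,  -  3,  -  9/8, - 1, - 9/16, - 6/11, - 3/11, 8/9, 5/2,4, 5, 7 ]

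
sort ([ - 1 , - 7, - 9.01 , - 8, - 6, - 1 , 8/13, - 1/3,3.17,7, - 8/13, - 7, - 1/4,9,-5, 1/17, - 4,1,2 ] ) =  [-9.01, - 8,-7, - 7, - 6, - 5, - 4, - 1, - 1, - 8/13, - 1/3, - 1/4,1/17, 8/13,1,2  ,  3.17, 7,9 ] 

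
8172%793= 242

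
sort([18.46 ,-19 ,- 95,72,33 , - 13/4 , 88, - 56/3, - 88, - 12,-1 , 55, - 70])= [ - 95, - 88, - 70, - 19, - 56/3, - 12,-13/4, - 1,18.46,  33,  55,72,88]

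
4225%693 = 67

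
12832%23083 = 12832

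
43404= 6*7234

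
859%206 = 35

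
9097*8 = 72776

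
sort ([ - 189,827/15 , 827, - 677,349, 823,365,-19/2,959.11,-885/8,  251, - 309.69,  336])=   [ - 677, - 309.69, - 189, - 885/8, - 19/2,827/15, 251,336, 349,365,823,827,959.11]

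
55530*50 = 2776500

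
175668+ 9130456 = 9306124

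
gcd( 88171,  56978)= 1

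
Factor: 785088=2^6* 3^2*29^1*47^1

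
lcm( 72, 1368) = 1368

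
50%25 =0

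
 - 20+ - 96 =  - 116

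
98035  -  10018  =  88017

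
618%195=33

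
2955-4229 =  - 1274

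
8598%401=177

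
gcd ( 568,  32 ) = 8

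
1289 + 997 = 2286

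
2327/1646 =1+681/1646 = 1.41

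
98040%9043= 7610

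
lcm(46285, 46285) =46285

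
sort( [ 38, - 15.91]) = [ - 15.91 , 38]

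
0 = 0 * 392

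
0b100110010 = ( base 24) ci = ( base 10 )306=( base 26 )bk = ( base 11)259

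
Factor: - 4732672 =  - 2^8*7^1*19^1*139^1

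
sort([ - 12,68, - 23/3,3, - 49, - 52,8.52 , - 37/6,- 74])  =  [ - 74, - 52, - 49, - 12, - 23/3, - 37/6,3, 8.52,68]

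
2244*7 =15708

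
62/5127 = 62/5127 =0.01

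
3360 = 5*672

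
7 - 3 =4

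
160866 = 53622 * 3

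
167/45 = 167/45  =  3.71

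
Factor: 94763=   193^1*491^1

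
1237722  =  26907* 46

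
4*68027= 272108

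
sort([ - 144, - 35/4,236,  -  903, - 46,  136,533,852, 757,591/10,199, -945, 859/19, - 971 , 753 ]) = [ - 971, - 945, - 903 , - 144,-46, - 35/4,  859/19,591/10, 136,199, 236, 533, 753,757, 852 ] 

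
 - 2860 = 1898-4758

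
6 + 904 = 910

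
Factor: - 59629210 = -2^1*5^1*953^1 * 6257^1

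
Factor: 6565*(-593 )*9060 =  - 2^2*3^1*5^2*13^1* 101^1*151^1 * 593^1= -35270987700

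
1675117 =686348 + 988769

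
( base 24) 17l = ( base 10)765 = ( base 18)269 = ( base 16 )2FD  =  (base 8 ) 1375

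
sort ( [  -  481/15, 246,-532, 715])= [ - 532, - 481/15, 246,  715 ] 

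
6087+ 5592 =11679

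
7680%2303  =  771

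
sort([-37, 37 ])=[  -  37, 37 ] 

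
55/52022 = 55/52022 = 0.00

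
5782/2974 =1 + 1404/1487 = 1.94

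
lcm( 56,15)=840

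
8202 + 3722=11924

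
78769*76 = 5986444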